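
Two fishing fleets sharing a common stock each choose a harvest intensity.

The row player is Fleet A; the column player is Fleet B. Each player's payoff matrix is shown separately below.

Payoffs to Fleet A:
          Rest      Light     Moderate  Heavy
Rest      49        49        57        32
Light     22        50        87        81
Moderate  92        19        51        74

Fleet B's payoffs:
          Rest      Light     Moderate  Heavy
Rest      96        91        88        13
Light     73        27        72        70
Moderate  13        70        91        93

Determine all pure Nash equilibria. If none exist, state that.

Fleet A against Rest: payoffs 49, 22, 92 → best response Moderate.
Fleet A against Light: payoffs 49, 50, 19 → best response Light.
Fleet A against Moderate: payoffs 57, 87, 51 → best response Light.
Fleet A against Heavy: payoffs 32, 81, 74 → best response Light.
Fleet B against Rest: payoffs 96, 91, 88, 13 → best response Rest.
Fleet B against Light: payoffs 73, 27, 72, 70 → best response Rest.
Fleet B against Moderate: payoffs 13, 70, 91, 93 → best response Heavy.
No profile is a mutual best response for all players.

none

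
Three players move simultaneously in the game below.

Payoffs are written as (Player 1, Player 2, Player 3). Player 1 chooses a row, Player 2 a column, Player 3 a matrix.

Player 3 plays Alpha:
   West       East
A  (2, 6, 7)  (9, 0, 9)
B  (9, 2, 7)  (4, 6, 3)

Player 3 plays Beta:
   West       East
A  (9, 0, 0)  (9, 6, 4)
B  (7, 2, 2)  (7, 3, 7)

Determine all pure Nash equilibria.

none

For each strategy profile, look for a profitable unilateral deviation.
(A, West, Alpha): Player 1 can switch to B (2 → 9). Not NE.
(A, West, Beta): Player 2 can switch to East (0 → 6). Not NE.
(A, East, Alpha): Player 2 can switch to West (0 → 6). Not NE.
(A, East, Beta): Player 3 can switch to Alpha (4 → 9). Not NE.
(B, West, Alpha): Player 2 can switch to East (2 → 6). Not NE.
(B, West, Beta): Player 1 can switch to A (7 → 9). Not NE.
(B, East, Alpha): Player 1 can switch to A (4 → 9). Not NE.
(B, East, Beta): Player 1 can switch to A (7 → 9). Not NE.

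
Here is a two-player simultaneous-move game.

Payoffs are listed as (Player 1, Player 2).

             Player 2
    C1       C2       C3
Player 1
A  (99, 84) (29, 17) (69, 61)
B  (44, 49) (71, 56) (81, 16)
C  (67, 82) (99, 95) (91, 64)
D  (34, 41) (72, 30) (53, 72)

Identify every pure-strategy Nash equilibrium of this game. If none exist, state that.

Pure-strategy Nash equilibria: (A, C1); (C, C2)

Player 1 against C1: payoffs 99, 44, 67, 34 → best response A.
Player 1 against C2: payoffs 29, 71, 99, 72 → best response C.
Player 1 against C3: payoffs 69, 81, 91, 53 → best response C.
Player 2 against A: payoffs 84, 17, 61 → best response C1.
Player 2 against B: payoffs 49, 56, 16 → best response C2.
Player 2 against C: payoffs 82, 95, 64 → best response C2.
Player 2 against D: payoffs 41, 30, 72 → best response C3.
Mutual best responses: (A, C1); (C, C2).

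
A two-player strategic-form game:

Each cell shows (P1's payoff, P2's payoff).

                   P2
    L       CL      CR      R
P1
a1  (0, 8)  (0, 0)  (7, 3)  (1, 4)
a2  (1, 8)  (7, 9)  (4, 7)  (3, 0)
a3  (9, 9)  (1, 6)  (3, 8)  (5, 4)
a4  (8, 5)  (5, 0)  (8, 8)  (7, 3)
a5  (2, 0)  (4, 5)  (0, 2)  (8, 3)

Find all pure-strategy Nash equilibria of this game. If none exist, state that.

(a2, CL) and (a3, L) and (a4, CR)

P1 against L: payoffs 0, 1, 9, 8, 2 → best response a3.
P1 against CL: payoffs 0, 7, 1, 5, 4 → best response a2.
P1 against CR: payoffs 7, 4, 3, 8, 0 → best response a4.
P1 against R: payoffs 1, 3, 5, 7, 8 → best response a5.
P2 against a1: payoffs 8, 0, 3, 4 → best response L.
P2 against a2: payoffs 8, 9, 7, 0 → best response CL.
P2 against a3: payoffs 9, 6, 8, 4 → best response L.
P2 against a4: payoffs 5, 0, 8, 3 → best response CR.
P2 against a5: payoffs 0, 5, 2, 3 → best response CL.
Mutual best responses: (a2, CL); (a3, L); (a4, CR).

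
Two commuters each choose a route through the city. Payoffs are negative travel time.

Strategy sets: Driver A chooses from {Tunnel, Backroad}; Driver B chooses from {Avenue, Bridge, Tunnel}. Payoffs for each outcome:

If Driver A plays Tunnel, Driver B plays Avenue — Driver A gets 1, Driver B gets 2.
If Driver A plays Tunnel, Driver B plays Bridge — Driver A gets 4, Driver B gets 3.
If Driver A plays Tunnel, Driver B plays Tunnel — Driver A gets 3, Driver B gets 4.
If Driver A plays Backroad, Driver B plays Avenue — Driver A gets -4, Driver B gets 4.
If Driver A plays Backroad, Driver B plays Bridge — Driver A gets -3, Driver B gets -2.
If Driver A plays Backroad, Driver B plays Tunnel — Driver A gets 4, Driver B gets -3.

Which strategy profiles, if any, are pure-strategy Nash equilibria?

No pure-strategy Nash equilibrium.

Driver A against Avenue: payoffs 1, -4 → best response Tunnel.
Driver A against Bridge: payoffs 4, -3 → best response Tunnel.
Driver A against Tunnel: payoffs 3, 4 → best response Backroad.
Driver B against Tunnel: payoffs 2, 3, 4 → best response Tunnel.
Driver B against Backroad: payoffs 4, -2, -3 → best response Avenue.
No profile is a mutual best response for all players.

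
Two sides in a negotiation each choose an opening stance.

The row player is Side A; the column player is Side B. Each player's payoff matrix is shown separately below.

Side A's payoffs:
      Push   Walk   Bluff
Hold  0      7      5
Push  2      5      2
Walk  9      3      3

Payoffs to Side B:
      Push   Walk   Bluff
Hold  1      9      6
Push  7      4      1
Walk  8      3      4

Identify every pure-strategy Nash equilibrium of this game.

(Hold, Walk), (Walk, Push)

Mark each player's best response to every combination of opponents' strategies; a profile where every player is best-responding is a pure Nash equilibrium.
Side A against Push: payoffs 0, 2, 9 → best response Walk.
Side A against Walk: payoffs 7, 5, 3 → best response Hold.
Side A against Bluff: payoffs 5, 2, 3 → best response Hold.
Side B against Hold: payoffs 1, 9, 6 → best response Walk.
Side B against Push: payoffs 7, 4, 1 → best response Push.
Side B against Walk: payoffs 8, 3, 4 → best response Push.
Mutual best responses: (Hold, Walk); (Walk, Push).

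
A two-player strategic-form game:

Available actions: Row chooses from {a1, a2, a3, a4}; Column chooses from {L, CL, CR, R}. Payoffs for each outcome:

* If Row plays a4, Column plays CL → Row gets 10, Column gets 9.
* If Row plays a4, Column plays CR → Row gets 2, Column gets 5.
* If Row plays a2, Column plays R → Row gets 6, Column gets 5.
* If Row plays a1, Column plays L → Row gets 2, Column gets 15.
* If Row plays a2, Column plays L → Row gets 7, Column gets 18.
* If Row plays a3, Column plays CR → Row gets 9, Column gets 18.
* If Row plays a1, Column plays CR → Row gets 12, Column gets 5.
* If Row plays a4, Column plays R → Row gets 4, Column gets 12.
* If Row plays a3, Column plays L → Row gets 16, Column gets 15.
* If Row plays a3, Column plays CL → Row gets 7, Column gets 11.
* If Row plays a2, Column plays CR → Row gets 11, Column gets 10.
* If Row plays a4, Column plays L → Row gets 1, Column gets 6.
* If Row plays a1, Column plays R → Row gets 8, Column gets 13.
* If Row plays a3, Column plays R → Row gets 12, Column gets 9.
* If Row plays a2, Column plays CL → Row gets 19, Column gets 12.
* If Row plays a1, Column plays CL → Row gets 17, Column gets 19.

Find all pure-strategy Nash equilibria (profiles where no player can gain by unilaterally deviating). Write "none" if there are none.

none

Mark each player's best response to every combination of opponents' strategies; a profile where every player is best-responding is a pure Nash equilibrium.
Row against L: payoffs 2, 7, 16, 1 → best response a3.
Row against CL: payoffs 17, 19, 7, 10 → best response a2.
Row against CR: payoffs 12, 11, 9, 2 → best response a1.
Row against R: payoffs 8, 6, 12, 4 → best response a3.
Column against a1: payoffs 15, 19, 5, 13 → best response CL.
Column against a2: payoffs 18, 12, 10, 5 → best response L.
Column against a3: payoffs 15, 11, 18, 9 → best response CR.
Column against a4: payoffs 6, 9, 5, 12 → best response R.
No profile is a mutual best response for all players.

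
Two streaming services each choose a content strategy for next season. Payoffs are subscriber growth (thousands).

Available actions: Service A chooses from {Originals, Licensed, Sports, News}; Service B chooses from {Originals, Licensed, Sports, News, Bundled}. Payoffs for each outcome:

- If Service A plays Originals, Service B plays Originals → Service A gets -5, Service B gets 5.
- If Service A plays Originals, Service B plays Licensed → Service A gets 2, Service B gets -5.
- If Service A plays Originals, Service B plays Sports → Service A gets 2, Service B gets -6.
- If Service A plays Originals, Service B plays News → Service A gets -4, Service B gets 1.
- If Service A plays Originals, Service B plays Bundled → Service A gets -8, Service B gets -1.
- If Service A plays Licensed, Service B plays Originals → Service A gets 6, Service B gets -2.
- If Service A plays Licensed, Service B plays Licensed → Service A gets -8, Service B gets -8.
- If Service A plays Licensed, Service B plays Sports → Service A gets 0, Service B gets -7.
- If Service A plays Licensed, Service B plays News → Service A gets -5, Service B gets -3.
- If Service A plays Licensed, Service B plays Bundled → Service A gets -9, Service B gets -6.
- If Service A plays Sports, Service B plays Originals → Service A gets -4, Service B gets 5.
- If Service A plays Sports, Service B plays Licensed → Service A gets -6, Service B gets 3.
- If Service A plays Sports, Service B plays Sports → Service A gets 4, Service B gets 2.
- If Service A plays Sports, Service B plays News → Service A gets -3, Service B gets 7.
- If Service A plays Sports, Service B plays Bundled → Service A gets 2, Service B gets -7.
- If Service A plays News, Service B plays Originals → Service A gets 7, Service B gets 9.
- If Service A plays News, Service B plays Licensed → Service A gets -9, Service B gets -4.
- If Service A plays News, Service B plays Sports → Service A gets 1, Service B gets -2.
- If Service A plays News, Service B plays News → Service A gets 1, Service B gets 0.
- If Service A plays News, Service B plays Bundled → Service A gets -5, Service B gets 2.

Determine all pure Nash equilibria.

Pure NE: (News, Originals)

Service A against Originals: payoffs -5, 6, -4, 7 → best response News.
Service A against Licensed: payoffs 2, -8, -6, -9 → best response Originals.
Service A against Sports: payoffs 2, 0, 4, 1 → best response Sports.
Service A against News: payoffs -4, -5, -3, 1 → best response News.
Service A against Bundled: payoffs -8, -9, 2, -5 → best response Sports.
Service B against Originals: payoffs 5, -5, -6, 1, -1 → best response Originals.
Service B against Licensed: payoffs -2, -8, -7, -3, -6 → best response Originals.
Service B against Sports: payoffs 5, 3, 2, 7, -7 → best response News.
Service B against News: payoffs 9, -4, -2, 0, 2 → best response Originals.
Mutual best responses: (News, Originals).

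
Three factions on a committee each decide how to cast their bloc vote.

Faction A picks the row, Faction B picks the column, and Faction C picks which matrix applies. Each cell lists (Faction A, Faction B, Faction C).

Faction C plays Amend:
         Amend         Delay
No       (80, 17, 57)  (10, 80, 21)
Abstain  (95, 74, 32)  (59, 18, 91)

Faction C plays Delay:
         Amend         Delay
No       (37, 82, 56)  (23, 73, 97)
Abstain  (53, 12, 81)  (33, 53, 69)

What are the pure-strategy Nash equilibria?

(No, Amend, Amend): Faction A can switch to Abstain (80 → 95). Not NE.
(No, Amend, Delay): Faction A can switch to Abstain (37 → 53). Not NE.
(No, Delay, Amend): Faction A can switch to Abstain (10 → 59). Not NE.
(No, Delay, Delay): Faction A can switch to Abstain (23 → 33). Not NE.
(Abstain, Amend, Amend): Faction C can switch to Delay (32 → 81). Not NE.
(Abstain, Amend, Delay): Faction B can switch to Delay (12 → 53). Not NE.
(Abstain, Delay, Amend): Faction B can switch to Amend (18 → 74). Not NE.
(Abstain, Delay, Delay): Faction C can switch to Amend (69 → 91). Not NE.

There is no pure-strategy Nash equilibrium.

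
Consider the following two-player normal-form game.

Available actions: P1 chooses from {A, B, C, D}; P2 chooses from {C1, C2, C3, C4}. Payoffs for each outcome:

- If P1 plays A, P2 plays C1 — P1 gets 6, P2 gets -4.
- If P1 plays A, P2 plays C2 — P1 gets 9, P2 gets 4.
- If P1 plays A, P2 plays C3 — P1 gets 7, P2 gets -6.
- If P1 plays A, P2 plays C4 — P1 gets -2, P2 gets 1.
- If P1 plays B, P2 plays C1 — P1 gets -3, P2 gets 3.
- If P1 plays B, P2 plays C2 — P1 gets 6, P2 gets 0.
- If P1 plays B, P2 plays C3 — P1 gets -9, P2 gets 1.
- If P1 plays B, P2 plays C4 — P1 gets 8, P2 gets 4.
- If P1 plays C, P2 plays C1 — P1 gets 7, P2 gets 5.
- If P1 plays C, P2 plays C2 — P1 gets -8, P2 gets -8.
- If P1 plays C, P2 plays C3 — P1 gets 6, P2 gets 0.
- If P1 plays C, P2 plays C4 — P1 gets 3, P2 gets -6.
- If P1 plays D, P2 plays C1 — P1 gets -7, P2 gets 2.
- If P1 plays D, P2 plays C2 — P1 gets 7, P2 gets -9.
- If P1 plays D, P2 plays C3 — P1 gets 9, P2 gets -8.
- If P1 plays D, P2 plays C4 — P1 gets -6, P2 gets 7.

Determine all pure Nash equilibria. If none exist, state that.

(A, C2) and (B, C4) and (C, C1)

P1 against C1: payoffs 6, -3, 7, -7 → best response C.
P1 against C2: payoffs 9, 6, -8, 7 → best response A.
P1 against C3: payoffs 7, -9, 6, 9 → best response D.
P1 against C4: payoffs -2, 8, 3, -6 → best response B.
P2 against A: payoffs -4, 4, -6, 1 → best response C2.
P2 against B: payoffs 3, 0, 1, 4 → best response C4.
P2 against C: payoffs 5, -8, 0, -6 → best response C1.
P2 against D: payoffs 2, -9, -8, 7 → best response C4.
Mutual best responses: (A, C2); (B, C4); (C, C1).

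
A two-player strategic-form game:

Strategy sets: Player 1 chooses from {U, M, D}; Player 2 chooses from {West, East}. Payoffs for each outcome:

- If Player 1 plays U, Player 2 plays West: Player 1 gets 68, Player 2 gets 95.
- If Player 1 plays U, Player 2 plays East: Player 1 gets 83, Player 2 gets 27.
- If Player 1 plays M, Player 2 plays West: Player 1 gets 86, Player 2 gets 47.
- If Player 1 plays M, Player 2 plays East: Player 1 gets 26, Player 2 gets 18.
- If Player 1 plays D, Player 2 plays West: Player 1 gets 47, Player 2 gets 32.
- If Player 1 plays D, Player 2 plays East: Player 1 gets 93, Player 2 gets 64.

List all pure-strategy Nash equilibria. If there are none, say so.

The pure Nash equilibria are (M, West); (D, East).

Player 1 against West: payoffs 68, 86, 47 → best response M.
Player 1 against East: payoffs 83, 26, 93 → best response D.
Player 2 against U: payoffs 95, 27 → best response West.
Player 2 against M: payoffs 47, 18 → best response West.
Player 2 against D: payoffs 32, 64 → best response East.
Mutual best responses: (M, West); (D, East).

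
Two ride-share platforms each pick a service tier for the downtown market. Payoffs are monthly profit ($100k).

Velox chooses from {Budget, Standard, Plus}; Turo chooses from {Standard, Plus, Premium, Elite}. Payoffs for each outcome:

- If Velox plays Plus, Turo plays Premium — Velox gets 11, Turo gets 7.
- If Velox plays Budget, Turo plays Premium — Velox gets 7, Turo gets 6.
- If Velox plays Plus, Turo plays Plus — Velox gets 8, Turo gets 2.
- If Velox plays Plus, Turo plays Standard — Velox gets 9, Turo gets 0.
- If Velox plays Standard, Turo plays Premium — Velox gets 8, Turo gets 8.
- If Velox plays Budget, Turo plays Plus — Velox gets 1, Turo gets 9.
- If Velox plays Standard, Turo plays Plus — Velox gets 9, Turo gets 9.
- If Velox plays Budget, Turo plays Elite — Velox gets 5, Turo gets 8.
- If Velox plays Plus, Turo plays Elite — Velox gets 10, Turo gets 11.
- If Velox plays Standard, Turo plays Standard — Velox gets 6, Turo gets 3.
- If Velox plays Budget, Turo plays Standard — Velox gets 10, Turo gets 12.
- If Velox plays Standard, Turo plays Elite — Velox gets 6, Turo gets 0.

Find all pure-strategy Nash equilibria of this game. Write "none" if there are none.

The pure Nash equilibria are (Budget, Standard) and (Standard, Plus) and (Plus, Elite).

Mark each player's best response to every combination of opponents' strategies; a profile where every player is best-responding is a pure Nash equilibrium.
Velox against Standard: payoffs 10, 6, 9 → best response Budget.
Velox against Plus: payoffs 1, 9, 8 → best response Standard.
Velox against Premium: payoffs 7, 8, 11 → best response Plus.
Velox against Elite: payoffs 5, 6, 10 → best response Plus.
Turo against Budget: payoffs 12, 9, 6, 8 → best response Standard.
Turo against Standard: payoffs 3, 9, 8, 0 → best response Plus.
Turo against Plus: payoffs 0, 2, 7, 11 → best response Elite.
Mutual best responses: (Budget, Standard); (Standard, Plus); (Plus, Elite).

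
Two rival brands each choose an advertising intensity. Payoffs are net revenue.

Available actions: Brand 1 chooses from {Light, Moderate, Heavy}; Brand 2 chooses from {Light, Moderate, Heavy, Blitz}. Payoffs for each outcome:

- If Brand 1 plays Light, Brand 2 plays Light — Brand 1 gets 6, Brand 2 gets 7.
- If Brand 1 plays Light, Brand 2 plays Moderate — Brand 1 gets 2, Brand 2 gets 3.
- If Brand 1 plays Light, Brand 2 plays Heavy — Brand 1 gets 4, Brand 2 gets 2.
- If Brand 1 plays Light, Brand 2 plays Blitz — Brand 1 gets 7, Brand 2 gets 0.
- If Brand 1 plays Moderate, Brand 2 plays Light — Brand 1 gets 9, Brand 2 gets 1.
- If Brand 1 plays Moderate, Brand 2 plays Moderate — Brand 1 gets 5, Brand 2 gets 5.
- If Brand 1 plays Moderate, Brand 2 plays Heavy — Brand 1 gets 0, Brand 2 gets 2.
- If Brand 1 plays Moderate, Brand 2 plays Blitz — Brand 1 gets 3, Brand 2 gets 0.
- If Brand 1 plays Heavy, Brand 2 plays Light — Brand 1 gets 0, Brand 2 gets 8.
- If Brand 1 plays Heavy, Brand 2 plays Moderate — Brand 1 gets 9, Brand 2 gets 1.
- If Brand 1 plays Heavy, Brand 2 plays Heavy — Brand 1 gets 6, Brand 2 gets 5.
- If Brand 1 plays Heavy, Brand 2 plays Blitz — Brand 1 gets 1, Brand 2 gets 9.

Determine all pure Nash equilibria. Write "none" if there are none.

(Light, Light): Brand 1 can switch to Moderate (6 → 9). Not NE.
(Light, Moderate): Brand 1 can switch to Moderate (2 → 5). Not NE.
(Light, Heavy): Brand 1 can switch to Heavy (4 → 6). Not NE.
(Light, Blitz): Brand 2 can switch to Light (0 → 7). Not NE.
(Moderate, Light): Brand 2 can switch to Moderate (1 → 5). Not NE.
(Moderate, Moderate): Brand 1 can switch to Heavy (5 → 9). Not NE.
(Moderate, Heavy): Brand 1 can switch to Light (0 → 4). Not NE.
(Moderate, Blitz): Brand 1 can switch to Light (3 → 7). Not NE.
(Heavy, Light): Brand 1 can switch to Light (0 → 6). Not NE.
(Heavy, Moderate): Brand 2 can switch to Light (1 → 8). Not NE.
(The remaining 2 profiles each have a profitable deviation by the same check.)

No pure-strategy Nash equilibrium.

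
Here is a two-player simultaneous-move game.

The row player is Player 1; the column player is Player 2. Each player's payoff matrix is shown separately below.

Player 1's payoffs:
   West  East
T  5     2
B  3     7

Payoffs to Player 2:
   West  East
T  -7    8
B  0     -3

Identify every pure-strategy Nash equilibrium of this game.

Player 1 against West: payoffs 5, 3 → best response T.
Player 1 against East: payoffs 2, 7 → best response B.
Player 2 against T: payoffs -7, 8 → best response East.
Player 2 against B: payoffs 0, -3 → best response West.
No profile is a mutual best response for all players.

none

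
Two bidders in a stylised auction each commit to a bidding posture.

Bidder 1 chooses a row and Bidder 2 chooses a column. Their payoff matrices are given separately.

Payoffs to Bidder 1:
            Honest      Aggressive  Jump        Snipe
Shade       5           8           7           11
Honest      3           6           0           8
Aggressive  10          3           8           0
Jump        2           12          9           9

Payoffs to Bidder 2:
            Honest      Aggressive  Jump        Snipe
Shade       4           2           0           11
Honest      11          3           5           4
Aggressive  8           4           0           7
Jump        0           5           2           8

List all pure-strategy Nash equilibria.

The pure Nash equilibria are (Shade, Snipe), (Aggressive, Honest).

Bidder 1 against Honest: payoffs 5, 3, 10, 2 → best response Aggressive.
Bidder 1 against Aggressive: payoffs 8, 6, 3, 12 → best response Jump.
Bidder 1 against Jump: payoffs 7, 0, 8, 9 → best response Jump.
Bidder 1 against Snipe: payoffs 11, 8, 0, 9 → best response Shade.
Bidder 2 against Shade: payoffs 4, 2, 0, 11 → best response Snipe.
Bidder 2 against Honest: payoffs 11, 3, 5, 4 → best response Honest.
Bidder 2 against Aggressive: payoffs 8, 4, 0, 7 → best response Honest.
Bidder 2 against Jump: payoffs 0, 5, 2, 8 → best response Snipe.
Mutual best responses: (Shade, Snipe); (Aggressive, Honest).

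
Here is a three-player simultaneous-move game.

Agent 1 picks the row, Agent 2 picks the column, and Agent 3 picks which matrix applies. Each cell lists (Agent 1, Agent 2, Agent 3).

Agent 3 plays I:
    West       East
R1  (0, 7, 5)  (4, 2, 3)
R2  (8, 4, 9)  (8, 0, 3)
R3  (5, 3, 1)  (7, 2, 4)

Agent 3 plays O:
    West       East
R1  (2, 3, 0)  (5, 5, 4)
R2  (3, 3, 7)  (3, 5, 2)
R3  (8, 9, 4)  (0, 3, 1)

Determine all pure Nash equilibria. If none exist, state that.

(R1, East, O) and (R2, West, I) and (R3, West, O)

(R1, West, I): Agent 1 can switch to R2 (0 → 8). Not NE.
(R1, West, O): Agent 1 can switch to R2 (2 → 3). Not NE.
(R1, East, I): Agent 1 can switch to R2 (4 → 8). Not NE.
(R1, East, O): Agent 1 gets 5, best alternative 3; Agent 2 gets 5, best alternative 3; Agent 3 gets 4, best alternative 3. No profitable deviation — NE.
(R2, West, I): Agent 1 gets 8, best alternative 5; Agent 2 gets 4, best alternative 0; Agent 3 gets 9, best alternative 7. No profitable deviation — NE.
(R2, West, O): Agent 1 can switch to R3 (3 → 8). Not NE.
(R2, East, I): Agent 2 can switch to West (0 → 4). Not NE.
(R2, East, O): Agent 1 can switch to R1 (3 → 5). Not NE.
(R3, West, O): Agent 1 gets 8, best alternative 3; Agent 2 gets 9, best alternative 3; Agent 3 gets 4, best alternative 1. No profitable deviation — NE.
(The remaining 3 profiles each have a profitable deviation by the same check.)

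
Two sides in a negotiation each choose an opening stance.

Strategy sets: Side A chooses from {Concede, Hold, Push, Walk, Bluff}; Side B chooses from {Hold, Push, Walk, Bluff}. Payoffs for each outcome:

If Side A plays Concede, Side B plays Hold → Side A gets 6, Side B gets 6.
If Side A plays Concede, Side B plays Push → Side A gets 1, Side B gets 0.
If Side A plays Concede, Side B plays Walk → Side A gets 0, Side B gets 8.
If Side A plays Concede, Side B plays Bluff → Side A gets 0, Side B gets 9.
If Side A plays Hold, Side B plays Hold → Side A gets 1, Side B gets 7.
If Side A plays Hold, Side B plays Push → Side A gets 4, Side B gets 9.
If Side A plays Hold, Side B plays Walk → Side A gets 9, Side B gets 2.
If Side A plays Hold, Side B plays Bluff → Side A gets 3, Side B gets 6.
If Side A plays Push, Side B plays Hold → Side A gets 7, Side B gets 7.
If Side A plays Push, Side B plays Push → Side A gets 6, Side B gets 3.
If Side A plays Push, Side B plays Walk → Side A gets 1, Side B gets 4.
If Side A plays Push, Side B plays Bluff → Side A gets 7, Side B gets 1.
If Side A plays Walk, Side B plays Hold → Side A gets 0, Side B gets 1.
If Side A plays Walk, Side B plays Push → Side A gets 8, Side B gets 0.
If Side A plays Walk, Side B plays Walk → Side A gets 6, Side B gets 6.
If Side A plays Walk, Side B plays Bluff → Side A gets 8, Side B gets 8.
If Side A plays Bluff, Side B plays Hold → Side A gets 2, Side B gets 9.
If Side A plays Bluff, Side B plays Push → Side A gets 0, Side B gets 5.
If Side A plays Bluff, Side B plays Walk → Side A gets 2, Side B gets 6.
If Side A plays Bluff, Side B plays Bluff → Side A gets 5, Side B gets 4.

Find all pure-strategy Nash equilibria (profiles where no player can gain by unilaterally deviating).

Mark each player's best response to every combination of opponents' strategies; a profile where every player is best-responding is a pure Nash equilibrium.
Side A against Hold: payoffs 6, 1, 7, 0, 2 → best response Push.
Side A against Push: payoffs 1, 4, 6, 8, 0 → best response Walk.
Side A against Walk: payoffs 0, 9, 1, 6, 2 → best response Hold.
Side A against Bluff: payoffs 0, 3, 7, 8, 5 → best response Walk.
Side B against Concede: payoffs 6, 0, 8, 9 → best response Bluff.
Side B against Hold: payoffs 7, 9, 2, 6 → best response Push.
Side B against Push: payoffs 7, 3, 4, 1 → best response Hold.
Side B against Walk: payoffs 1, 0, 6, 8 → best response Bluff.
Side B against Bluff: payoffs 9, 5, 6, 4 → best response Hold.
Mutual best responses: (Push, Hold); (Walk, Bluff).

The pure Nash equilibria are (Push, Hold); (Walk, Bluff).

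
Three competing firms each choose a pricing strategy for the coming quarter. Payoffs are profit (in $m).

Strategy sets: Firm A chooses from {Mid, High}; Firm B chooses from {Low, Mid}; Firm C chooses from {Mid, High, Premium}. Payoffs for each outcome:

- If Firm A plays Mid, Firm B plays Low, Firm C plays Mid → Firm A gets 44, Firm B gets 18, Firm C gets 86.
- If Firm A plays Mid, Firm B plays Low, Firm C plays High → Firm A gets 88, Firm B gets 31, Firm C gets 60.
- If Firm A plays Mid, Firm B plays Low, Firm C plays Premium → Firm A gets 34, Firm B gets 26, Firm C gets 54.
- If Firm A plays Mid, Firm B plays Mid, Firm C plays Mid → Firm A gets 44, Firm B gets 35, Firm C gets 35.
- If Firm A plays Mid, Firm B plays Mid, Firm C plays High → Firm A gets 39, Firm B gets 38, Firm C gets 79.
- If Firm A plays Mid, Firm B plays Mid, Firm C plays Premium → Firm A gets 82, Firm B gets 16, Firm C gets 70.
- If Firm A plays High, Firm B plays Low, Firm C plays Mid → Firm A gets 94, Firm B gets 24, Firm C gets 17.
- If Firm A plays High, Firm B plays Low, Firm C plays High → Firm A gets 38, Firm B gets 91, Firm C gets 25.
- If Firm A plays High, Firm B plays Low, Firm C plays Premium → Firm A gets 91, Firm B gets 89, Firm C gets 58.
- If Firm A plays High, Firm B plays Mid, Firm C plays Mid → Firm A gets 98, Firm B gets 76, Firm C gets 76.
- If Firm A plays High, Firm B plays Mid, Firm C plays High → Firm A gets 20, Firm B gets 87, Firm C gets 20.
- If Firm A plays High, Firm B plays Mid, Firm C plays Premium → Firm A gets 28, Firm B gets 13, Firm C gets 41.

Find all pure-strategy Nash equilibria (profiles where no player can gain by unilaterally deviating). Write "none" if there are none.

(Mid, Low, Mid): Firm A can switch to High (44 → 94). Not NE.
(Mid, Low, High): Firm B can switch to Mid (31 → 38). Not NE.
(Mid, Low, Premium): Firm A can switch to High (34 → 91). Not NE.
(Mid, Mid, Mid): Firm A can switch to High (44 → 98). Not NE.
(Mid, Mid, High): Firm A gets 39, best alternative 20; Firm B gets 38, best alternative 31; Firm C gets 79, best alternative 70. No profitable deviation — NE.
(Mid, Mid, Premium): Firm B can switch to Low (16 → 26). Not NE.
(High, Low, Mid): Firm B can switch to Mid (24 → 76). Not NE.
(High, Low, High): Firm A can switch to Mid (38 → 88). Not NE.
(High, Low, Premium): Firm A gets 91, best alternative 34; Firm B gets 89, best alternative 13; Firm C gets 58, best alternative 25. No profitable deviation — NE.
(High, Mid, Mid): Firm A gets 98, best alternative 44; Firm B gets 76, best alternative 24; Firm C gets 76, best alternative 41. No profitable deviation — NE.
(High, Mid, High): Firm A can switch to Mid (20 → 39). Not NE.
(The remaining 1 profile has a profitable deviation by the same check.)

(Mid, Mid, High) and (High, Low, Premium) and (High, Mid, Mid)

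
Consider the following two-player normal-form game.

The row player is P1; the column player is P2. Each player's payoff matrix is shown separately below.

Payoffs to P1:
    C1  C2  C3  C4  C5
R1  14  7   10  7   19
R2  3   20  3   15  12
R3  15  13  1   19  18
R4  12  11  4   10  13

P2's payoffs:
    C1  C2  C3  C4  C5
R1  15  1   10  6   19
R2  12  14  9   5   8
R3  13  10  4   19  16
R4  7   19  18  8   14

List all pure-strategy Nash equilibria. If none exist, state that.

P1 against C1: payoffs 14, 3, 15, 12 → best response R3.
P1 against C2: payoffs 7, 20, 13, 11 → best response R2.
P1 against C3: payoffs 10, 3, 1, 4 → best response R1.
P1 against C4: payoffs 7, 15, 19, 10 → best response R3.
P1 against C5: payoffs 19, 12, 18, 13 → best response R1.
P2 against R1: payoffs 15, 1, 10, 6, 19 → best response C5.
P2 against R2: payoffs 12, 14, 9, 5, 8 → best response C2.
P2 against R3: payoffs 13, 10, 4, 19, 16 → best response C4.
P2 against R4: payoffs 7, 19, 18, 8, 14 → best response C2.
Mutual best responses: (R1, C5); (R2, C2); (R3, C4).

The pure Nash equilibria are (R1, C5); (R2, C2); (R3, C4).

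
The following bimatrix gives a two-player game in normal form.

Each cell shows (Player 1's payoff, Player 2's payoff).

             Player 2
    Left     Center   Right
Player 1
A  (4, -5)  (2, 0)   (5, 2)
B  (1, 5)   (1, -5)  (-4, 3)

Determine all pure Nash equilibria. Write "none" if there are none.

(A, Right)

Player 1 against Left: payoffs 4, 1 → best response A.
Player 1 against Center: payoffs 2, 1 → best response A.
Player 1 against Right: payoffs 5, -4 → best response A.
Player 2 against A: payoffs -5, 0, 2 → best response Right.
Player 2 against B: payoffs 5, -5, 3 → best response Left.
Mutual best responses: (A, Right).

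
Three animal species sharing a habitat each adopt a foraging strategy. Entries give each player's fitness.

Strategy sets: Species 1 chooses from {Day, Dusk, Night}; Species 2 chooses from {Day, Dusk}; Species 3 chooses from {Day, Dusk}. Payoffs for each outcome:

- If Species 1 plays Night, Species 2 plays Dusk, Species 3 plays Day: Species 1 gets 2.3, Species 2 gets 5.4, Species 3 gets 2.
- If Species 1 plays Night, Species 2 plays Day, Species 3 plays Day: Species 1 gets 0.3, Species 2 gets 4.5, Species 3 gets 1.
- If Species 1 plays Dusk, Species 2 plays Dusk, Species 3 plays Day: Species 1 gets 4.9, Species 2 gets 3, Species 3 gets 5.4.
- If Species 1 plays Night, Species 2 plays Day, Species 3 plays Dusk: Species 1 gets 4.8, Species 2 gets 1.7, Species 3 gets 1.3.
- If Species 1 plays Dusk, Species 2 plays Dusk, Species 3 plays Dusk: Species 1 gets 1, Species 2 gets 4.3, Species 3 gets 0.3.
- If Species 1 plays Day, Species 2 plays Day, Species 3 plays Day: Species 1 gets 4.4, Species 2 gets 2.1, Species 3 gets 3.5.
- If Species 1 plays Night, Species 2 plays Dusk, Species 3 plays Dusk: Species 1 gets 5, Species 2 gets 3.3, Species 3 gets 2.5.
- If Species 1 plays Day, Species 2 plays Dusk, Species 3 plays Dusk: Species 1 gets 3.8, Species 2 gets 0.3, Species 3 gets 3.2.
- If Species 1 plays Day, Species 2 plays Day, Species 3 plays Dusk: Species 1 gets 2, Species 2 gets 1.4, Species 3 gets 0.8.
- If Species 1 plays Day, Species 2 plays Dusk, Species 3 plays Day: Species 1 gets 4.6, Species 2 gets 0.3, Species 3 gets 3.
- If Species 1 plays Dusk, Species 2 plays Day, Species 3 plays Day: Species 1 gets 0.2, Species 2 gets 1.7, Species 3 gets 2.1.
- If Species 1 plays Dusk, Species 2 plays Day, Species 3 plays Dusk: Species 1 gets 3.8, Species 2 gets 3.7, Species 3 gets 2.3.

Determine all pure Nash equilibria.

(Day, Day, Day): Species 1 gets 4.4, best alternative 0.3; Species 2 gets 2.1, best alternative 0.3; Species 3 gets 3.5, best alternative 0.8. No profitable deviation — NE.
(Day, Day, Dusk): Species 1 can switch to Dusk (2 → 3.8). Not NE.
(Day, Dusk, Day): Species 1 can switch to Dusk (4.6 → 4.9). Not NE.
(Day, Dusk, Dusk): Species 1 can switch to Night (3.8 → 5). Not NE.
(Dusk, Day, Day): Species 1 can switch to Day (0.2 → 4.4). Not NE.
(Dusk, Day, Dusk): Species 1 can switch to Night (3.8 → 4.8). Not NE.
(Dusk, Dusk, Day): Species 1 gets 4.9, best alternative 4.6; Species 2 gets 3, best alternative 1.7; Species 3 gets 5.4, best alternative 0.3. No profitable deviation — NE.
(Dusk, Dusk, Dusk): Species 1 can switch to Day (1 → 3.8). Not NE.
(Night, Day, Day): Species 1 can switch to Day (0.3 → 4.4). Not NE.
(Night, Day, Dusk): Species 2 can switch to Dusk (1.7 → 3.3). Not NE.
(Night, Dusk, Day): Species 1 can switch to Day (2.3 → 4.6). Not NE.
(Night, Dusk, Dusk): Species 1 gets 5, best alternative 3.8; Species 2 gets 3.3, best alternative 1.7; Species 3 gets 2.5, best alternative 2. No profitable deviation — NE.

Pure-strategy Nash equilibria: (Day, Day, Day); (Dusk, Dusk, Day); (Night, Dusk, Dusk)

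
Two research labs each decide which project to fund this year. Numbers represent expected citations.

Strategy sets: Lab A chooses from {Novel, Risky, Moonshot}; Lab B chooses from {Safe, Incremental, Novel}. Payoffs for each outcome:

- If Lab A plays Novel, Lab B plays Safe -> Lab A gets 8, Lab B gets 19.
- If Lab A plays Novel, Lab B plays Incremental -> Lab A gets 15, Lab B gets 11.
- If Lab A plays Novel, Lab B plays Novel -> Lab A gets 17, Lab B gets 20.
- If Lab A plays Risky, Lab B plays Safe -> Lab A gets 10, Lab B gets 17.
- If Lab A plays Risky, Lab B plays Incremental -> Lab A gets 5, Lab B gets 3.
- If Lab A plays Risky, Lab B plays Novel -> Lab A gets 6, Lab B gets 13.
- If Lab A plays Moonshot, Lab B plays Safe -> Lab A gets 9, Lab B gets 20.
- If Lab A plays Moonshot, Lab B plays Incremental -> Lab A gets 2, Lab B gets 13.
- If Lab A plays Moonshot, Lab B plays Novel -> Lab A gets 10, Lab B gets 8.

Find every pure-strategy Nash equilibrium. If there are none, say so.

The pure Nash equilibria are (Novel, Novel) and (Risky, Safe).

(Novel, Safe): Lab A can switch to Risky (8 → 10). Not NE.
(Novel, Incremental): Lab B can switch to Safe (11 → 19). Not NE.
(Novel, Novel): Lab A gets 17, best alternative 10; Lab B gets 20, best alternative 19. No profitable deviation — NE.
(Risky, Safe): Lab A gets 10, best alternative 9; Lab B gets 17, best alternative 13. No profitable deviation — NE.
(Risky, Incremental): Lab A can switch to Novel (5 → 15). Not NE.
(Risky, Novel): Lab A can switch to Novel (6 → 17). Not NE.
(Moonshot, Safe): Lab A can switch to Risky (9 → 10). Not NE.
(Moonshot, Incremental): Lab A can switch to Novel (2 → 15). Not NE.
(Moonshot, Novel): Lab A can switch to Novel (10 → 17). Not NE.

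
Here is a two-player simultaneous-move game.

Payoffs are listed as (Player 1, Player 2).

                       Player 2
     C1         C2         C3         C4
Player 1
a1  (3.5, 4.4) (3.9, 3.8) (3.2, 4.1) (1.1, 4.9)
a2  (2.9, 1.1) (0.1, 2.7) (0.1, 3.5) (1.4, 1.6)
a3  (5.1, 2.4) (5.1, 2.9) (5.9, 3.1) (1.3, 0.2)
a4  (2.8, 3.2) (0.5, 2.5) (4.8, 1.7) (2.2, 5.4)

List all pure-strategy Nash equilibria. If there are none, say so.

For each player, find the best response to each opponent profile; mutual best responses are the pure NE.
Player 1 against C1: payoffs 3.5, 2.9, 5.1, 2.8 → best response a3.
Player 1 against C2: payoffs 3.9, 0.1, 5.1, 0.5 → best response a3.
Player 1 against C3: payoffs 3.2, 0.1, 5.9, 4.8 → best response a3.
Player 1 against C4: payoffs 1.1, 1.4, 1.3, 2.2 → best response a4.
Player 2 against a1: payoffs 4.4, 3.8, 4.1, 4.9 → best response C4.
Player 2 against a2: payoffs 1.1, 2.7, 3.5, 1.6 → best response C3.
Player 2 against a3: payoffs 2.4, 2.9, 3.1, 0.2 → best response C3.
Player 2 against a4: payoffs 3.2, 2.5, 1.7, 5.4 → best response C4.
Mutual best responses: (a3, C3); (a4, C4).

The pure Nash equilibria are (a3, C3), (a4, C4).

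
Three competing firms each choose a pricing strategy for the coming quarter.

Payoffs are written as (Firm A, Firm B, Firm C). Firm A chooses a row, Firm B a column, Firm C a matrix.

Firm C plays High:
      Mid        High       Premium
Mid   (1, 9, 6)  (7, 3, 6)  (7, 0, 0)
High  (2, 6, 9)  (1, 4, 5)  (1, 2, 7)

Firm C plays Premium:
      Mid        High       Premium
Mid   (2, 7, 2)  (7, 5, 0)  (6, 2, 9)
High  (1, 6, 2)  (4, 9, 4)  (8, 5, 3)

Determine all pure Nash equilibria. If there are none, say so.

For each player, find the best response to each opponent profile; mutual best responses are the pure NE.
Firm A against (Mid, High): payoffs 1, 2 → best response High.
Firm A against (Mid, Premium): payoffs 2, 1 → best response Mid.
Firm A against (High, High): payoffs 7, 1 → best response Mid.
Firm A against (High, Premium): payoffs 7, 4 → best response Mid.
Firm A against (Premium, High): payoffs 7, 1 → best response Mid.
Firm A against (Premium, Premium): payoffs 6, 8 → best response High.
Firm B against (Mid, High): payoffs 9, 3, 0 → best response Mid.
Firm B against (Mid, Premium): payoffs 7, 5, 2 → best response Mid.
Firm B against (High, High): payoffs 6, 4, 2 → best response Mid.
Firm B against (High, Premium): payoffs 6, 9, 5 → best response High.
Firm C against (Mid, Mid): payoffs 6, 2 → best response High.
Firm C against (Mid, High): payoffs 6, 0 → best response High.
Firm C against (Mid, Premium): payoffs 0, 9 → best response Premium.
Firm C against (High, Mid): payoffs 9, 2 → best response High.
Firm C against (High, High): payoffs 5, 4 → best response High.
Firm C against (High, Premium): payoffs 7, 3 → best response High.
Mutual best responses: (High, Mid, High).

Pure NE: (High, Mid, High)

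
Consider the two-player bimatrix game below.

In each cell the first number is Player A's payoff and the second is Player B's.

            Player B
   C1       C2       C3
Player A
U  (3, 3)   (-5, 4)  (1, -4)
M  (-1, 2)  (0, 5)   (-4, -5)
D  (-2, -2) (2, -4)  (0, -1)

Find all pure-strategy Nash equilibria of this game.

There is no pure-strategy Nash equilibrium.

(U, C1): Player B can switch to C2 (3 → 4). Not NE.
(U, C2): Player A can switch to M (-5 → 0). Not NE.
(U, C3): Player B can switch to C1 (-4 → 3). Not NE.
(M, C1): Player A can switch to U (-1 → 3). Not NE.
(M, C2): Player A can switch to D (0 → 2). Not NE.
(M, C3): Player A can switch to U (-4 → 1). Not NE.
(D, C1): Player A can switch to U (-2 → 3). Not NE.
(D, C2): Player B can switch to C1 (-4 → -2). Not NE.
(The remaining 1 profile has a profitable deviation by the same check.)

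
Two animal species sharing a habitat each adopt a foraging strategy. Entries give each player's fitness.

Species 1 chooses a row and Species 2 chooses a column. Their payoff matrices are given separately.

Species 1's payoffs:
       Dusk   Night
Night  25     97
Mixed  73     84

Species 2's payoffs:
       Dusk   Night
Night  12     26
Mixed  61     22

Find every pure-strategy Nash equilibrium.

(Night, Dusk): Species 1 can switch to Mixed (25 → 73). Not NE.
(Night, Night): Species 1 gets 97, best alternative 84; Species 2 gets 26, best alternative 12. No profitable deviation — NE.
(Mixed, Dusk): Species 1 gets 73, best alternative 25; Species 2 gets 61, best alternative 22. No profitable deviation — NE.
(Mixed, Night): Species 1 can switch to Night (84 → 97). Not NE.

Pure-strategy Nash equilibria: (Night, Night) and (Mixed, Dusk)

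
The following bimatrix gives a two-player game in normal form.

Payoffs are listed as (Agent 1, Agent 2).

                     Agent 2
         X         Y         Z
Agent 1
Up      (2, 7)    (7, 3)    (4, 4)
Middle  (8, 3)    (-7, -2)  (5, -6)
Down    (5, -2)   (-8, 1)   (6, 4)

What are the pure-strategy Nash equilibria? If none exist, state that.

(Middle, X); (Down, Z)

Mark each player's best response to every combination of opponents' strategies; a profile where every player is best-responding is a pure Nash equilibrium.
Agent 1 against X: payoffs 2, 8, 5 → best response Middle.
Agent 1 against Y: payoffs 7, -7, -8 → best response Up.
Agent 1 against Z: payoffs 4, 5, 6 → best response Down.
Agent 2 against Up: payoffs 7, 3, 4 → best response X.
Agent 2 against Middle: payoffs 3, -2, -6 → best response X.
Agent 2 against Down: payoffs -2, 1, 4 → best response Z.
Mutual best responses: (Middle, X); (Down, Z).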